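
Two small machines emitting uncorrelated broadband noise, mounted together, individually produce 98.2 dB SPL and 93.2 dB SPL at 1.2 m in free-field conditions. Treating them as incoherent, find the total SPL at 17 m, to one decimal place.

Combined at 1.2 m: 10·log₁₀(10^(98.2/10)+10^(93.2/10)) = 99.39 dB SPL.
Then apply −20·log₁₀(17/1.2) = -23.03 dB → 76.4 dB SPL.

76.4 dB SPL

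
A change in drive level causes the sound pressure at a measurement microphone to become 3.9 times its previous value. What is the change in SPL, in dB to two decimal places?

Sound pressure is an amplitude quantity: ΔL = 20·log₁₀(p₂/p₁).
20·log₁₀(3.9) = 11.82 dB.

11.82 dB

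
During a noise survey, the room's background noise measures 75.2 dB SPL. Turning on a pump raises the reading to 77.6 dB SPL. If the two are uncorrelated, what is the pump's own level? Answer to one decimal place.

73.9 dB SPL

Background correction is a power subtraction:
L_src = 10·log₁₀(10^(77.6/10) − 10^(75.2/10)) = 10·log₁₀(24430000) = 73.9 dB SPL.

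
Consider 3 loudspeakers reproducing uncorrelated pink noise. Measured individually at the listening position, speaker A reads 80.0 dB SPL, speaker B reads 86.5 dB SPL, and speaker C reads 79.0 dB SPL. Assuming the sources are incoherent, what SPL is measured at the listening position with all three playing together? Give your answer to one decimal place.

Incoherent sources sum as intensities:
L_total = 10·log₁₀(10^(80.0/10) + 10^(86.5/10) + 10^(79.0/10)) = 10·log₁₀(626100000) = 88.0 dB SPL.

88.0 dB SPL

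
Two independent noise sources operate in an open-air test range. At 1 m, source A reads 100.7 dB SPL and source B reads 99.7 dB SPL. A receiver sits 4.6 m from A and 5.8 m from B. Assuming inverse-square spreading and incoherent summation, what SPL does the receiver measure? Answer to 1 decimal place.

At the listener: L_A = 100.7 − 20·log₁₀(4.6) = 87.44 dB; L_B = 99.7 − 20·log₁₀(5.8) = 84.43 dB.
Combined: 10·log₁₀(10^(87.44/10)+10^(84.43/10)) = 89.2 dB SPL.

89.2 dB SPL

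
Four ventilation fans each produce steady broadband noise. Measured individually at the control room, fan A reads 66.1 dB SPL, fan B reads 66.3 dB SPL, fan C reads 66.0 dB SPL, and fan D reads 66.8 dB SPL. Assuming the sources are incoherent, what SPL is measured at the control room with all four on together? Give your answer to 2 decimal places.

72.33 dB SPL

Uncorrelated sources add in intensity (power), not in dB.
L_total = 10·log₁₀(10^(66.1/10) + 10^(66.3/10) + 10^(66.0/10) + 10^(66.8/10)) = 10·log₁₀(17110000) = 72.33 dB SPL.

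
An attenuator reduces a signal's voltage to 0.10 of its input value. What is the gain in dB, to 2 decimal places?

Voltage ratio → dB uses the 20·log₁₀ form:
20·log₁₀(0.10) = -20.00 dB.

-20.00 dB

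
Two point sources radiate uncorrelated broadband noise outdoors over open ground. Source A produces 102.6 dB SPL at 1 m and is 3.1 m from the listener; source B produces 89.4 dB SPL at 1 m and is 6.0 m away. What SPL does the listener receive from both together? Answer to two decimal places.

At the listener: L_A = 102.6 − 20·log₁₀(3.1) = 92.773 dB; L_B = 89.4 − 20·log₁₀(6.0) = 73.837 dB.
Combined: 10·log₁₀(10^(92.773/10)+10^(73.837/10)) = 92.83 dB SPL.

92.83 dB SPL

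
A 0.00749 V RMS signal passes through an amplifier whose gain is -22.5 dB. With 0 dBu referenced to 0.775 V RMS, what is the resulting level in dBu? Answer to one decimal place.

-62.8 dBu

Input level: 20·log₁₀(0.00749/0.775) = -40.30 dBu.
Output: -40.30 − 22.5 = -62.8 dBu.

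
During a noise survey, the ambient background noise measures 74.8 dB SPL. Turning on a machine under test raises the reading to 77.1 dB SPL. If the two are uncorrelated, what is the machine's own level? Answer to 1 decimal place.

Background correction is a power subtraction:
L_src = 10·log₁₀(10^(77.1/10) − 10^(74.8/10)) = 10·log₁₀(21090000) = 73.2 dB SPL.

73.2 dB SPL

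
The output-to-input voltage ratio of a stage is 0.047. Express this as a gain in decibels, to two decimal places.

-26.56 dB

Voltage is an amplitude quantity, so gain = 20·log₁₀(V_out/V_in).
20·log₁₀(0.047) = -26.56 dB.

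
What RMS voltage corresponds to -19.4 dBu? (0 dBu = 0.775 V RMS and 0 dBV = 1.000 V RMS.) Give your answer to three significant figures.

V = 0.775 V × 10^(-19.4/20).
= 0.775 × 0.1072 = 0.0830 V.

0.0830 V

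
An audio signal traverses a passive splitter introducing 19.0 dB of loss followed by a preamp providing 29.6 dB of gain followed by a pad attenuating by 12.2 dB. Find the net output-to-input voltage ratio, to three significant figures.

Net gain = (−19.0) + 29.6 + (−12.2) = -1.6 dB.
Voltage ratio = 10^(-1.6/20) = 0.832.

0.832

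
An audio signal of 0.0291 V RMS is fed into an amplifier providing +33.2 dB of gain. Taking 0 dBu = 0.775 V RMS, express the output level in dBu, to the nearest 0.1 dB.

Input level: 20·log₁₀(0.0291/0.775) = -28.51 dBu.
Output: -28.51 + 33.2 = +4.7 dBu.

+4.7 dBu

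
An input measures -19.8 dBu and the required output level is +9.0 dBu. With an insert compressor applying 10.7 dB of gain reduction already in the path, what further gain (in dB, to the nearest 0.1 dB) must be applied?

39.5 dB

The required make-up gain is the shortfall in the dB sum.
G = +9.0 − (-19.8) + 10.7 = 39.5 dB.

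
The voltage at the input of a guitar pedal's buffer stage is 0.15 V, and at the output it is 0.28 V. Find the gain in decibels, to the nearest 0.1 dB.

Voltage ratio → dB uses the 20·log₁₀ form:
20·log₁₀(0.28/0.15) = 20·log₁₀(1.867) = 5.4 dB.

5.4 dB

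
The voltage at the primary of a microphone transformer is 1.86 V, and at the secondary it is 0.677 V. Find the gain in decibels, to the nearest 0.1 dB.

-8.8 dB

For a voltage ratio, dB = 20·log₁₀(V₂/V₁).
20·log₁₀(0.677/1.86) = 20·log₁₀(0.3640) = -8.8 dB.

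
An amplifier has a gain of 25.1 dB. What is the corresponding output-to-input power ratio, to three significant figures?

Power ratio = 10^(dB/10).
10^(25.1/10) = 10^(2.510) = 324.

324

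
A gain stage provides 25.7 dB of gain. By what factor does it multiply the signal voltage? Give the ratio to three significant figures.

Voltage ratio = 10^(dB/20).
10^(25.7/20) = 10^(1.285) = 19.3.

19.3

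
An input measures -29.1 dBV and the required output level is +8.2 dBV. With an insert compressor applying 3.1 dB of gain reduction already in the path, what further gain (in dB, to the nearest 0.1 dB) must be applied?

40.4 dB

The required make-up gain is the shortfall in the dB sum.
G = +8.2 − (-29.1) + 3.1 = 40.4 dB.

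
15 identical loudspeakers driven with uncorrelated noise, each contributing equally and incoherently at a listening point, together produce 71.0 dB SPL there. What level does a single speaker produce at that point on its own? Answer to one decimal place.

59.2 dB SPL

15 equal incoherent sources add 10·log₁₀(15) = 11.76 dB over one source.
L_one = 71.0 − 11.76 = 59.2 dB SPL.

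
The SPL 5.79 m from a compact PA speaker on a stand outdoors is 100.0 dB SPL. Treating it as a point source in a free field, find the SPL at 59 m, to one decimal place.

Free-field point source: level drops by 20·log₁₀ of the distance ratio.
ΔL = −20·log₁₀(59/5.79) = -20.16 dB, so L₂ = 100.0 + (-20.16) = 79.8 dB SPL.

79.8 dB SPL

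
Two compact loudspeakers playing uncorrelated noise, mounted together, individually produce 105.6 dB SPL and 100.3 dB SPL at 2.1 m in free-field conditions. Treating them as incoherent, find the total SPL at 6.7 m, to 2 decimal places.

Combined at 2.1 m: 10·log₁₀(10^(105.6/10)+10^(100.3/10)) = 106.723 dB SPL.
Then apply −20·log₁₀(6.7/2.1) = -10.077 dB → 96.65 dB SPL.

96.65 dB SPL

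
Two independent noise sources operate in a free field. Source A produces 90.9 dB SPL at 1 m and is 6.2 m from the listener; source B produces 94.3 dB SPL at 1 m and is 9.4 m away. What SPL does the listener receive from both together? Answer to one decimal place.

78.0 dB SPL

At the listener: L_A = 90.9 − 20·log₁₀(6.2) = 75.05 dB; L_B = 94.3 − 20·log₁₀(9.4) = 74.84 dB.
Combined: 10·log₁₀(10^(75.05/10)+10^(74.84/10)) = 78.0 dB SPL.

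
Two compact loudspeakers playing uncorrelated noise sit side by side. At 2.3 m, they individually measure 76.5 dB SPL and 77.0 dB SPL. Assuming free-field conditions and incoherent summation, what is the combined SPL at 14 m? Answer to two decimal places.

Combined at 2.3 m: 10·log₁₀(10^(76.5/10)+10^(77.0/10)) = 79.767 dB SPL.
Then apply −20·log₁₀(14/2.3) = -15.688 dB → 64.08 dB SPL.

64.08 dB SPL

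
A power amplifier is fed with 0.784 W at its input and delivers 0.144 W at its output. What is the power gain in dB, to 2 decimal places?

-7.36 dB

For a power ratio, dB = 10·log₁₀(P₂/P₁).
10·log₁₀(0.144/0.784) = 10·log₁₀(0.1837) = -7.36 dB.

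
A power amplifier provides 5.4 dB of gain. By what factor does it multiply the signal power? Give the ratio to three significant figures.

3.47

Power ratio = 10^(dB/10).
10^(5.4/10) = 10^(0.5400) = 3.47.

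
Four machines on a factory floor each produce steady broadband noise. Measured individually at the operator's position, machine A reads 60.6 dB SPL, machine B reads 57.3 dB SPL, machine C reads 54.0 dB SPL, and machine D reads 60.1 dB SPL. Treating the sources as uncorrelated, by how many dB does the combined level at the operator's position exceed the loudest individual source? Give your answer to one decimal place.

Add the sources as powers (linear), then convert back to dB:
L_total = 10·log₁₀(10^(60.6/10) + 10^(57.3/10) + 10^(54.0/10) + 10^(60.1/10)) = 64.71 dB SPL.
Excess over the loudest (60.6 dB): 64.71 − 60.6 = 4.1 dB.

4.1 dB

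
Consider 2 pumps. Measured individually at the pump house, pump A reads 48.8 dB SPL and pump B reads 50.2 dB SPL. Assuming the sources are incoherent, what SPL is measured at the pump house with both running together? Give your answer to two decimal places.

Incoherent sources sum as intensities:
L_total = 10·log₁₀(10^(48.8/10) + 10^(50.2/10)) = 10·log₁₀(180600) = 52.57 dB SPL.

52.57 dB SPL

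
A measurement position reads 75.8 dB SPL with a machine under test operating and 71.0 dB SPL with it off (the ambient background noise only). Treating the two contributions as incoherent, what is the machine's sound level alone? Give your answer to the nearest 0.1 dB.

74.1 dB SPL

Remove the background by subtracting linear intensities:
L_src = 10·log₁₀(10^(75.8/10) − 10^(71.0/10)) = 10·log₁₀(25430000) = 74.1 dB SPL.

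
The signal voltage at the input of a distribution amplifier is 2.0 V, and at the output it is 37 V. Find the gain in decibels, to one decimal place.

25.3 dB

Voltage is an amplitude quantity, so gain = 20·log₁₀(V_out/V_in).
20·log₁₀(37/2.0) = 20·log₁₀(18.50) = 25.3 dB.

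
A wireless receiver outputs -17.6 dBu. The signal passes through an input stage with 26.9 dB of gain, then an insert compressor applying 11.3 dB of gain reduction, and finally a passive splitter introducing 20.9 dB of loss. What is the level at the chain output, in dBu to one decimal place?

Gain stages sum in dB:
-17.6 + 26.9 − 11.3 − 20.9 = -22.9 dBu.

-22.9 dBu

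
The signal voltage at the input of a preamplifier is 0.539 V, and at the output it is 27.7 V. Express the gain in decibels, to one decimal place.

34.2 dB

Voltage ratio → dB uses the 20·log₁₀ form:
20·log₁₀(27.7/0.539) = 20·log₁₀(51.39) = 34.2 dB.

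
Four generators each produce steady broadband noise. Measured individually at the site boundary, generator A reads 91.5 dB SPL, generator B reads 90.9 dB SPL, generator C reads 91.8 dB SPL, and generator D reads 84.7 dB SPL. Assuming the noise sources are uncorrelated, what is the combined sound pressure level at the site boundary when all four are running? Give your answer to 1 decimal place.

Incoherent sources sum as intensities:
L_total = 10·log₁₀(10^(91.5/10) + 10^(90.9/10) + 10^(91.8/10) + 10^(84.7/10)) = 10·log₁₀(4451000000) = 96.5 dB SPL.

96.5 dB SPL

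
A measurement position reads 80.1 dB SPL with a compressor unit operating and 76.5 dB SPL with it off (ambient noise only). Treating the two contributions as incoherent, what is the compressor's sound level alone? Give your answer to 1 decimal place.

77.6 dB SPL

Subtract intensities: L_src = 10·log₁₀(10^(L_total/10) − 10^(L_bg/10)).
L_src = 10·log₁₀(10^(80.1/10) − 10^(76.5/10)) = 10·log₁₀(57660000) = 77.6 dB SPL.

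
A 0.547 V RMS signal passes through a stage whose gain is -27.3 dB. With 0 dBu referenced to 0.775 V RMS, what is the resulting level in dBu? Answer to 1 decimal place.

-30.3 dBu

Input level: 20·log₁₀(0.547/0.775) = -3.03 dBu.
Output: -3.03 − 27.3 = -30.3 dBu.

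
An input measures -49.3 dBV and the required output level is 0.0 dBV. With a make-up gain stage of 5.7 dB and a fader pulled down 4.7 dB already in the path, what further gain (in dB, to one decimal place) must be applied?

48.3 dB

The required make-up gain is the shortfall in the dB sum.
G = 0.0 − (-49.3) − 5.7 + 4.7 = 48.3 dB.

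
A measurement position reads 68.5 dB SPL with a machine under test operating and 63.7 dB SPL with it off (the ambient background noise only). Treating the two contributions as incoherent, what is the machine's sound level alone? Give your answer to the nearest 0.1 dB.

66.8 dB SPL

Subtract intensities: L_src = 10·log₁₀(10^(L_total/10) − 10^(L_bg/10)).
L_src = 10·log₁₀(10^(68.5/10) − 10^(63.7/10)) = 10·log₁₀(4735000) = 66.8 dB SPL.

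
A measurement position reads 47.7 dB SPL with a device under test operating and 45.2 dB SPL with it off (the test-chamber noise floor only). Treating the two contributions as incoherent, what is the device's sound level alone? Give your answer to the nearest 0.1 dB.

44.1 dB SPL

Subtract intensities: L_src = 10·log₁₀(10^(L_total/10) − 10^(L_bg/10)).
L_src = 10·log₁₀(10^(47.7/10) − 10^(45.2/10)) = 10·log₁₀(25770) = 44.1 dB SPL.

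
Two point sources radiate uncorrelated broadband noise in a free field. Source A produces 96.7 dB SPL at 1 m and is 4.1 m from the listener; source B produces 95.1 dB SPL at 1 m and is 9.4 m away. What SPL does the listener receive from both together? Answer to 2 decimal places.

84.98 dB SPL

At the listener: L_A = 96.7 − 20·log₁₀(4.1) = 84.444 dB; L_B = 95.1 − 20·log₁₀(9.4) = 75.637 dB.
Combined: 10·log₁₀(10^(84.444/10)+10^(75.637/10)) = 84.98 dB SPL.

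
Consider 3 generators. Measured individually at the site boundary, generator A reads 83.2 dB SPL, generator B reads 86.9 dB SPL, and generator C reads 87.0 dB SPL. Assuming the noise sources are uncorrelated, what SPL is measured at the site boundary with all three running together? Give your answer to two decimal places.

Uncorrelated sources add in intensity (power), not in dB.
L_total = 10·log₁₀(10^(83.2/10) + 10^(86.9/10) + 10^(87.0/10)) = 10·log₁₀(1200000000) = 90.79 dB SPL.

90.79 dB SPL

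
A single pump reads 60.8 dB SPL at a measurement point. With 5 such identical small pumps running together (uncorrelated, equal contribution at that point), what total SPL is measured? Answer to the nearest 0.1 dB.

5 equal incoherent sources raise the level by 10·log₁₀(5) = 6.99 dB.
L_total = 60.8 + 6.99 = 67.8 dB SPL.

67.8 dB SPL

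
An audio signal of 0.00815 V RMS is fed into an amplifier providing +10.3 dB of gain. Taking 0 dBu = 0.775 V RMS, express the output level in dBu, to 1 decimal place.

Input level: 20·log₁₀(0.00815/0.775) = -39.56 dBu.
Output: -39.56 + 10.3 = -29.3 dBu.

-29.3 dBu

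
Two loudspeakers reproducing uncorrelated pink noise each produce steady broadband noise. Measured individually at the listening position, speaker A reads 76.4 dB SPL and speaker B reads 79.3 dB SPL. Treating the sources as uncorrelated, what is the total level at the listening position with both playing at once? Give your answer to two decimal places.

81.10 dB SPL

Add the sources as powers (linear), then convert back to dB:
L_total = 10·log₁₀(10^(76.4/10) + 10^(79.3/10)) = 10·log₁₀(128800000) = 81.10 dB SPL.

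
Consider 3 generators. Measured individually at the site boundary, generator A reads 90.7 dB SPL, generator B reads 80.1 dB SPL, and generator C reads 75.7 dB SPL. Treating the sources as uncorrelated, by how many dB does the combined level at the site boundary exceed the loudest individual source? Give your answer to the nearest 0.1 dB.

0.5 dB

Add the sources as powers (linear), then convert back to dB:
L_total = 10·log₁₀(10^(90.7/10) + 10^(80.1/10) + 10^(75.7/10)) = 91.19 dB SPL.
Excess over the loudest (90.7 dB): 91.19 − 90.7 = 0.5 dB.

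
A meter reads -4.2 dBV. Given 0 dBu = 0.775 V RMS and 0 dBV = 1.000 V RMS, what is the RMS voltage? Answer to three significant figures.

V = 1.000 V × 10^(-4.2/20).
= 1.000 × 0.6166 = 0.617 V.

0.617 V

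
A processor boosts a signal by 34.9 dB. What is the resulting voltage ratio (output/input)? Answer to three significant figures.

Voltage ratio = 10^(dB/20).
10^(34.9/20) = 10^(1.745) = 55.6.

55.6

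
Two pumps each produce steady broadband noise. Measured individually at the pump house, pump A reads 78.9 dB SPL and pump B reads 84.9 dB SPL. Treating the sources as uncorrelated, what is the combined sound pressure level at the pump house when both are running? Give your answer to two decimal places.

85.87 dB SPL

Add the sources as powers (linear), then convert back to dB:
L_total = 10·log₁₀(10^(78.9/10) + 10^(84.9/10)) = 10·log₁₀(386700000) = 85.87 dB SPL.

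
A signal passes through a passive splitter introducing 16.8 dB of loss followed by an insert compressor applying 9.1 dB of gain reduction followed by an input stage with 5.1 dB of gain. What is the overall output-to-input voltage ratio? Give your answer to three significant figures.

0.0912

Net gain = (−16.8) + (−9.1) + 5.1 = -20.8 dB.
Voltage ratio = 10^(-20.8/20) = 0.0912.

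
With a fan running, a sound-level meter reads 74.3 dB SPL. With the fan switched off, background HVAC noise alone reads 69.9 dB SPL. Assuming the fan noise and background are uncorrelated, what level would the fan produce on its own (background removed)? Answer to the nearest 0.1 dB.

Remove the background by subtracting linear intensities:
L_src = 10·log₁₀(10^(74.3/10) − 10^(69.9/10)) = 10·log₁₀(17140000) = 72.3 dB SPL.

72.3 dB SPL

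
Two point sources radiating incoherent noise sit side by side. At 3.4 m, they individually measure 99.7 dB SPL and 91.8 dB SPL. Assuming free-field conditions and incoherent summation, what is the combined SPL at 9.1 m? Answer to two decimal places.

Combined at 3.4 m: 10·log₁₀(10^(99.7/10)+10^(91.8/10)) = 100.353 dB SPL.
Then apply −20·log₁₀(9.1/3.4) = -8.551 dB → 91.80 dB SPL.

91.80 dB SPL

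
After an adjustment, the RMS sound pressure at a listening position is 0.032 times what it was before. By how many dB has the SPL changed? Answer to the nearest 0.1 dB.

-29.9 dB

SPL change from a pressure ratio uses the 20·log₁₀ form:
20·log₁₀(0.032) = -29.9 dB.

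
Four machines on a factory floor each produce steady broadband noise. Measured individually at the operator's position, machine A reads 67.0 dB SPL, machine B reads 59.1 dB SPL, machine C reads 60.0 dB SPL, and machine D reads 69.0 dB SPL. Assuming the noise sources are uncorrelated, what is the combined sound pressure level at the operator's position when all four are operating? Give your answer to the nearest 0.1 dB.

Uncorrelated sources add in intensity (power), not in dB.
L_total = 10·log₁₀(10^(67.0/10) + 10^(59.1/10) + 10^(60.0/10) + 10^(69.0/10)) = 10·log₁₀(14770000) = 71.7 dB SPL.

71.7 dB SPL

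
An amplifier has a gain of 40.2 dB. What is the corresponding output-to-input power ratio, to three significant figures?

10500

Power ratio = 10^(dB/10).
10^(40.2/10) = 10^(4.020) = 10500.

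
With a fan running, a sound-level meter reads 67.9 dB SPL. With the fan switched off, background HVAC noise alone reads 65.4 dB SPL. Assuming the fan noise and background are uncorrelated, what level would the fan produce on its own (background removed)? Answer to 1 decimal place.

64.3 dB SPL

Background correction is a power subtraction:
L_src = 10·log₁₀(10^(67.9/10) − 10^(65.4/10)) = 10·log₁₀(2699000) = 64.3 dB SPL.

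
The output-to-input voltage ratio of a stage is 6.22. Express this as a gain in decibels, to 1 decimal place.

15.9 dB

For a voltage ratio, dB = 20·log₁₀(V₂/V₁).
20·log₁₀(6.22) = 15.9 dB.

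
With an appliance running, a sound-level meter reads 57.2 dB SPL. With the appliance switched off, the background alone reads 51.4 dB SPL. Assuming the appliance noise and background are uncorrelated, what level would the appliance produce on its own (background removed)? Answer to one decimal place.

Subtract intensities: L_src = 10·log₁₀(10^(L_total/10) − 10^(L_bg/10)).
L_src = 10·log₁₀(10^(57.2/10) − 10^(51.4/10)) = 10·log₁₀(386800) = 55.9 dB SPL.

55.9 dB SPL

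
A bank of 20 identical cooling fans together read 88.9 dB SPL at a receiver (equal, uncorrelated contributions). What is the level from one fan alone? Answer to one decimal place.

75.9 dB SPL

20 equal incoherent sources add 10·log₁₀(20) = 13.01 dB over one source.
L_one = 88.9 − 13.01 = 75.9 dB SPL.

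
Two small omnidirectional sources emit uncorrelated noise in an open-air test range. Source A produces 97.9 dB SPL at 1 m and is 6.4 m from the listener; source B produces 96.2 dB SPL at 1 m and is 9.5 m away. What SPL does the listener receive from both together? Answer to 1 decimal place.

82.9 dB SPL

At the listener: L_A = 97.9 − 20·log₁₀(6.4) = 81.78 dB; L_B = 96.2 − 20·log₁₀(9.5) = 76.65 dB.
Combined: 10·log₁₀(10^(81.78/10)+10^(76.65/10)) = 82.9 dB SPL.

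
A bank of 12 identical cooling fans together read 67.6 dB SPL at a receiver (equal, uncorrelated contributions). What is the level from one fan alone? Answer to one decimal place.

12 equal incoherent sources add 10·log₁₀(12) = 10.79 dB over one source.
L_one = 67.6 − 10.79 = 56.8 dB SPL.

56.8 dB SPL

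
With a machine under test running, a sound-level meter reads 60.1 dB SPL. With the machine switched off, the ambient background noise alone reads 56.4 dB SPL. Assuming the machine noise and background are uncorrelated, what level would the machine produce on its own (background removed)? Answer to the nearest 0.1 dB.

57.7 dB SPL

Remove the background by subtracting linear intensities:
L_src = 10·log₁₀(10^(60.1/10) − 10^(56.4/10)) = 10·log₁₀(586800) = 57.7 dB SPL.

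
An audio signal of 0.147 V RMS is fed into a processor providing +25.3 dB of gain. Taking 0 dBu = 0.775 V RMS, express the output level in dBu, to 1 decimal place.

+10.9 dBu

Input level: 20·log₁₀(0.147/0.775) = -14.44 dBu.
Output: -14.44 + 25.3 = +10.9 dBu.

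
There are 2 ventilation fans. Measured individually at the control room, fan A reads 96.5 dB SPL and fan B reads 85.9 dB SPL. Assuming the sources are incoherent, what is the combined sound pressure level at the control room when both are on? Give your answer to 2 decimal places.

96.86 dB SPL

Add the sources as powers (linear), then convert back to dB:
L_total = 10·log₁₀(10^(96.5/10) + 10^(85.9/10)) = 10·log₁₀(4856000000) = 96.86 dB SPL.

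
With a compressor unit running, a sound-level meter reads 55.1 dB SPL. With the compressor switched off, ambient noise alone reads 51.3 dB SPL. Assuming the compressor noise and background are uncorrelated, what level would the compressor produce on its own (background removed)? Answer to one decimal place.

52.8 dB SPL

Remove the background by subtracting linear intensities:
L_src = 10·log₁₀(10^(55.1/10) − 10^(51.3/10)) = 10·log₁₀(188700) = 52.8 dB SPL.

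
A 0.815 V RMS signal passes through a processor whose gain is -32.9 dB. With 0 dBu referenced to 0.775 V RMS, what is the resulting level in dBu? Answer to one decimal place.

-32.5 dBu

Input level: 20·log₁₀(0.815/0.775) = 0.44 dBu.
Output: 0.44 − 32.9 = -32.5 dBu.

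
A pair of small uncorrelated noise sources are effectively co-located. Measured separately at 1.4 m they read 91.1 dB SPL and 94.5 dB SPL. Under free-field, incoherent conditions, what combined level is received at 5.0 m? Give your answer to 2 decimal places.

85.08 dB SPL

Combined at 1.4 m: 10·log₁₀(10^(91.1/10)+10^(94.5/10)) = 96.135 dB SPL.
Then apply −20·log₁₀(5.0/1.4) = -11.057 dB → 85.08 dB SPL.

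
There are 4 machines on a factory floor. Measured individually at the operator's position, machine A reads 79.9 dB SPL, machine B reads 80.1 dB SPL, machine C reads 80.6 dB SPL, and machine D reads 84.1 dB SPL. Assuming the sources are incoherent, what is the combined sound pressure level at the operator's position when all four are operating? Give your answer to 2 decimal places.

87.57 dB SPL

Uncorrelated sources add in intensity (power), not in dB.
L_total = 10·log₁₀(10^(79.9/10) + 10^(80.1/10) + 10^(80.6/10) + 10^(84.1/10)) = 10·log₁₀(571900000) = 87.57 dB SPL.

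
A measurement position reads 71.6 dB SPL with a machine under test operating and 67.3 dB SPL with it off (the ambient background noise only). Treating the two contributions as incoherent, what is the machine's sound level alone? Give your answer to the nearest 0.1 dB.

69.6 dB SPL

Background correction is a power subtraction:
L_src = 10·log₁₀(10^(71.6/10) − 10^(67.3/10)) = 10·log₁₀(9084000) = 69.6 dB SPL.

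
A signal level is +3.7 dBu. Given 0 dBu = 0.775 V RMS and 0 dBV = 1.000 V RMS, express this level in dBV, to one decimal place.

+1.5 dBV

The offset between the scales is 20·log₁₀(0.775/1.000) = −2.214 dB.
So dBV = +3.7 − 2.214 = +1.5 dBV.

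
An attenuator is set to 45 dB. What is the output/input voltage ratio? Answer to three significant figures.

Voltage ratio = 10^(dB/20).
10^(-45/20) = 10^(-2.250) = 0.00562.

0.00562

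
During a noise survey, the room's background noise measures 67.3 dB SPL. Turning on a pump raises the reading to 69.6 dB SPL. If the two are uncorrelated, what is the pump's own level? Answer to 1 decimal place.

65.7 dB SPL

Remove the background by subtracting linear intensities:
L_src = 10·log₁₀(10^(69.6/10) − 10^(67.3/10)) = 10·log₁₀(3750000) = 65.7 dB SPL.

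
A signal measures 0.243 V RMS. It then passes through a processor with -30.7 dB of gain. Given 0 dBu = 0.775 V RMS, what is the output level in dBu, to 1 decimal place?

Input level: 20·log₁₀(0.243/0.775) = -10.07 dBu.
Output: -10.07 − 30.7 = -40.8 dBu.

-40.8 dBu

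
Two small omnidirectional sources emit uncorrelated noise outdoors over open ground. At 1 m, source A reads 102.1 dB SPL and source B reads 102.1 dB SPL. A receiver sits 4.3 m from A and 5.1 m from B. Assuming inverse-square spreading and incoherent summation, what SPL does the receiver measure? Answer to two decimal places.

At the listener: L_A = 102.1 − 20·log₁₀(4.3) = 89.431 dB; L_B = 102.1 − 20·log₁₀(5.1) = 87.949 dB.
Combined: 10·log₁₀(10^(89.431/10)+10^(87.949/10)) = 91.76 dB SPL.

91.76 dB SPL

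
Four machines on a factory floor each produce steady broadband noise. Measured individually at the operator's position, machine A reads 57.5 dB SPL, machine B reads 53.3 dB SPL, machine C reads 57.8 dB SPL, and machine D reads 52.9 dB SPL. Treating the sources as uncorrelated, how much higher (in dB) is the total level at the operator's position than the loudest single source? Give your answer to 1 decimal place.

Uncorrelated sources add in intensity (power), not in dB.
L_total = 10·log₁₀(10^(57.5/10) + 10^(53.3/10) + 10^(57.8/10) + 10^(52.9/10)) = 61.97 dB SPL.
Excess over the loudest (57.8 dB): 61.97 − 57.8 = 4.2 dB.

4.2 dB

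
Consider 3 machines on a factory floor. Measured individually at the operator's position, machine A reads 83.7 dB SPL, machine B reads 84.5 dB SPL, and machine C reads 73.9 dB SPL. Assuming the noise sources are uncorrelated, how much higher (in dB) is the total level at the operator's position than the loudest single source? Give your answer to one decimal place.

2.8 dB

Add the sources as powers (linear), then convert back to dB:
L_total = 10·log₁₀(10^(83.7/10) + 10^(84.5/10) + 10^(73.9/10)) = 87.33 dB SPL.
Excess over the loudest (84.5 dB): 87.33 − 84.5 = 2.8 dB.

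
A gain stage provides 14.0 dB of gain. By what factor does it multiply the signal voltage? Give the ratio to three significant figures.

Voltage ratio = 10^(dB/20).
10^(14.0/20) = 10^(0.7000) = 5.01.

5.01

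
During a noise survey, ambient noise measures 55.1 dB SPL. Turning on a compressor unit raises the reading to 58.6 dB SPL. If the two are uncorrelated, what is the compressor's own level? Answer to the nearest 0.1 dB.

56.0 dB SPL

Background correction is a power subtraction:
L_src = 10·log₁₀(10^(58.6/10) − 10^(55.1/10)) = 10·log₁₀(400800) = 56.0 dB SPL.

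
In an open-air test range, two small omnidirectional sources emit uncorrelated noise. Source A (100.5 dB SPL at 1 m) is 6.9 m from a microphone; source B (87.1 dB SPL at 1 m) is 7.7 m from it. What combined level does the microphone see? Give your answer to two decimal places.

At the listener: L_A = 100.5 − 20·log₁₀(6.9) = 83.723 dB; L_B = 87.1 − 20·log₁₀(7.7) = 69.370 dB.
Combined: 10·log₁₀(10^(83.723/10)+10^(69.370/10)) = 83.88 dB SPL.

83.88 dB SPL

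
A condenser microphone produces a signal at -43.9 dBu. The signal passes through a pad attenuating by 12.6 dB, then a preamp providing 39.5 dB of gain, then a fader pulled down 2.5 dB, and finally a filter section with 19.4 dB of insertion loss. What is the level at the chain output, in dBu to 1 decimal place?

-38.9 dBu

In dB, series stages simply add:
-43.9 − 12.6 + 39.5 − 2.5 − 19.4 = -38.9 dBu.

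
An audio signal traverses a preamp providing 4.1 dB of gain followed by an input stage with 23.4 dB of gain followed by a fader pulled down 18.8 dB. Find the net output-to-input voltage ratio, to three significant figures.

2.72

Net gain = 4.1 + 23.4 + (−18.8) = 8.7 dB.
Voltage ratio = 10^(8.7/20) = 2.72.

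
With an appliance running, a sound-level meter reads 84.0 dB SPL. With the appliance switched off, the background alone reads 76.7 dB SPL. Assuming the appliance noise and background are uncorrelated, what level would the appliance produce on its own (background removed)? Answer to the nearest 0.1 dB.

Subtract intensities: L_src = 10·log₁₀(10^(L_total/10) − 10^(L_bg/10)).
L_src = 10·log₁₀(10^(84.0/10) − 10^(76.7/10)) = 10·log₁₀(204400000) = 83.1 dB SPL.

83.1 dB SPL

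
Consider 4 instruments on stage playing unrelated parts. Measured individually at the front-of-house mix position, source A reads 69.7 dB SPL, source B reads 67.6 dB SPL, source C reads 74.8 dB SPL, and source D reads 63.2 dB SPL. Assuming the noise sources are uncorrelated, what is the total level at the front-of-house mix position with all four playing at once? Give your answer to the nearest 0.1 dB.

Add the sources as powers (linear), then convert back to dB:
L_total = 10·log₁₀(10^(69.7/10) + 10^(67.6/10) + 10^(74.8/10) + 10^(63.2/10)) = 10·log₁₀(47380000) = 76.8 dB SPL.

76.8 dB SPL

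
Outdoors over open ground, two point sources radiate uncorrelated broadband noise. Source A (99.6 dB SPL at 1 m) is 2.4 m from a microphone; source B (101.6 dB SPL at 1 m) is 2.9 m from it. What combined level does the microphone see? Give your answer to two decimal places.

At the listener: L_A = 99.6 − 20·log₁₀(2.4) = 91.996 dB; L_B = 101.6 − 20·log₁₀(2.9) = 92.352 dB.
Combined: 10·log₁₀(10^(91.996/10)+10^(92.352/10)) = 95.19 dB SPL.

95.19 dB SPL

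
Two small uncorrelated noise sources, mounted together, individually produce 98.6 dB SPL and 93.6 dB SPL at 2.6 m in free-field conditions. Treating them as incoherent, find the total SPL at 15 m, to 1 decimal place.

Combined at 2.6 m: 10·log₁₀(10^(98.6/10)+10^(93.6/10)) = 99.79 dB SPL.
Then apply −20·log₁₀(15/2.6) = -15.22 dB → 84.6 dB SPL.

84.6 dB SPL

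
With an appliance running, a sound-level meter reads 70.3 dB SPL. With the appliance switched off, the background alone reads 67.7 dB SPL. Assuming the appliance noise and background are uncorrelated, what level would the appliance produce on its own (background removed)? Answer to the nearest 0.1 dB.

Background correction is a power subtraction:
L_src = 10·log₁₀(10^(70.3/10) − 10^(67.7/10)) = 10·log₁₀(4827000) = 66.8 dB SPL.

66.8 dB SPL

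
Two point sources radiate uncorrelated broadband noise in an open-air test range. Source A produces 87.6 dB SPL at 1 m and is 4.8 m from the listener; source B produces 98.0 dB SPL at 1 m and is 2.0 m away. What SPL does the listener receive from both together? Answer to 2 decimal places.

92.05 dB SPL

At the listener: L_A = 87.6 − 20·log₁₀(4.8) = 73.975 dB; L_B = 98.0 − 20·log₁₀(2.0) = 91.979 dB.
Combined: 10·log₁₀(10^(73.975/10)+10^(91.979/10)) = 92.05 dB SPL.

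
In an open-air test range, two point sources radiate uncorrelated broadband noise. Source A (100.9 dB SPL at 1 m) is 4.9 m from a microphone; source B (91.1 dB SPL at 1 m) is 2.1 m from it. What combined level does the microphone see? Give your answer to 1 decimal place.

At the listener: L_A = 100.9 − 20·log₁₀(4.9) = 87.10 dB; L_B = 91.1 − 20·log₁₀(2.1) = 84.66 dB.
Combined: 10·log₁₀(10^(87.10/10)+10^(84.66/10)) = 89.1 dB SPL.

89.1 dB SPL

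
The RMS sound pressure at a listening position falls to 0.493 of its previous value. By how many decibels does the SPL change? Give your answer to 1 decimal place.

-6.1 dB

SPL change from a pressure ratio uses the 20·log₁₀ form:
20·log₁₀(0.493) = -6.1 dB.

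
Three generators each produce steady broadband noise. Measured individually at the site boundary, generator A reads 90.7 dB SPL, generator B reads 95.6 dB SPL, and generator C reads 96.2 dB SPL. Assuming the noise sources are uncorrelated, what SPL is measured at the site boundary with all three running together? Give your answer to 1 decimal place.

99.5 dB SPL

Add the sources as powers (linear), then convert back to dB:
L_total = 10·log₁₀(10^(90.7/10) + 10^(95.6/10) + 10^(96.2/10)) = 10·log₁₀(8974000000) = 99.5 dB SPL.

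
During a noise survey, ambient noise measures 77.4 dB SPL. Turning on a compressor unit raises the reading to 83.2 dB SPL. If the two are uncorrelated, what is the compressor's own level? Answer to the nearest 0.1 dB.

Background correction is a power subtraction:
L_src = 10·log₁₀(10^(83.2/10) − 10^(77.4/10)) = 10·log₁₀(154000000) = 81.9 dB SPL.

81.9 dB SPL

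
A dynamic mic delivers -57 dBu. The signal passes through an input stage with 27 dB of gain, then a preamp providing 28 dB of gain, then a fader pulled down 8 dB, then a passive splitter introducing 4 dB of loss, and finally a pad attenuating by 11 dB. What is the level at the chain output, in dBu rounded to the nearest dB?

Gain stages sum in dB:
-57 + 27 + 28 − 8 − 4 − 11 = -25 dBu.

-25 dBu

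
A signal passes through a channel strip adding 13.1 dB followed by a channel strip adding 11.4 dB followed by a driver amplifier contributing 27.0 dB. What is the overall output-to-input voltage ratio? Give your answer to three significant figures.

376

Net gain = 13.1 + 11.4 + 27.0 = 51.5 dB.
Voltage ratio = 10^(51.5/20) = 376.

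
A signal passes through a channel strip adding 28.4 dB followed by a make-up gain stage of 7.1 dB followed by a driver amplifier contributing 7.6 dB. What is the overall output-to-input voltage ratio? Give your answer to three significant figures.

143

Net gain = 28.4 + 7.1 + 7.6 = 43.1 dB.
Voltage ratio = 10^(43.1/20) = 143.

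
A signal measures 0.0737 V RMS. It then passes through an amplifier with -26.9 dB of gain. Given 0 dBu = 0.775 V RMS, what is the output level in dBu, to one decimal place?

-47.3 dBu

Input level: 20·log₁₀(0.0737/0.775) = -20.44 dBu.
Output: -20.44 − 26.9 = -47.3 dBu.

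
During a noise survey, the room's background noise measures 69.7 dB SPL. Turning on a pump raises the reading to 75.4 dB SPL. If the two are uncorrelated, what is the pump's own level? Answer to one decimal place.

Subtract intensities: L_src = 10·log₁₀(10^(L_total/10) − 10^(L_bg/10)).
L_src = 10·log₁₀(10^(75.4/10) − 10^(69.7/10)) = 10·log₁₀(25340000) = 74.0 dB SPL.

74.0 dB SPL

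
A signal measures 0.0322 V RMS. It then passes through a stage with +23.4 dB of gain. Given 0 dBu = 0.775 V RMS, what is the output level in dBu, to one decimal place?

-4.2 dBu

Input level: 20·log₁₀(0.0322/0.775) = -27.63 dBu.
Output: -27.63 + 23.4 = -4.2 dBu.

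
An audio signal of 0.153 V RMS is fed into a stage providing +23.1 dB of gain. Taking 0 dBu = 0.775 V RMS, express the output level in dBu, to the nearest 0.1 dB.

Input level: 20·log₁₀(0.153/0.775) = -14.09 dBu.
Output: -14.09 + 23.1 = +9.0 dBu.

+9.0 dBu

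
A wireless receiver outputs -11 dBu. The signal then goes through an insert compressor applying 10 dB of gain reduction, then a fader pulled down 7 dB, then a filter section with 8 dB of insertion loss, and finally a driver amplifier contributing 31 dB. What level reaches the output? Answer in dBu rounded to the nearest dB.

-5 dBu

In dB, series stages simply add:
-11 − 10 − 7 − 8 + 31 = -5 dBu.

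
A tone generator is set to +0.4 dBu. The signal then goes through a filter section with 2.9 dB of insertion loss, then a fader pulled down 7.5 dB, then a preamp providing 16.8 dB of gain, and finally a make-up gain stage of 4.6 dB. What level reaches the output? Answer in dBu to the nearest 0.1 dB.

In dB, series stages simply add:
+0.4 − 2.9 − 7.5 + 16.8 + 4.6 = +11.4 dBu.

+11.4 dBu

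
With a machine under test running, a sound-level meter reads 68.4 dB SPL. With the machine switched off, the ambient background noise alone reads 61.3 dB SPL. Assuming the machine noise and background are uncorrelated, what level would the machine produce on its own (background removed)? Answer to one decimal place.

Subtract intensities: L_src = 10·log₁₀(10^(L_total/10) − 10^(L_bg/10)).
L_src = 10·log₁₀(10^(68.4/10) − 10^(61.3/10)) = 10·log₁₀(5569000) = 67.5 dB SPL.

67.5 dB SPL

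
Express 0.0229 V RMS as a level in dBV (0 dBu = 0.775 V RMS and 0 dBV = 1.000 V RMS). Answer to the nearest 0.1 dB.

dBV = 20·log₁₀(V / 1.000 V).
20·log₁₀(0.0229/1.000) = -32.8 dBV.

-32.8 dBV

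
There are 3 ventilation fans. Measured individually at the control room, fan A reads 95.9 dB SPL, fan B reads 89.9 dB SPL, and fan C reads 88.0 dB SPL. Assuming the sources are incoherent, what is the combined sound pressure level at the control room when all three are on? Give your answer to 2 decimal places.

97.40 dB SPL

Add the sources as powers (linear), then convert back to dB:
L_total = 10·log₁₀(10^(95.9/10) + 10^(89.9/10) + 10^(88.0/10)) = 10·log₁₀(5499000000) = 97.40 dB SPL.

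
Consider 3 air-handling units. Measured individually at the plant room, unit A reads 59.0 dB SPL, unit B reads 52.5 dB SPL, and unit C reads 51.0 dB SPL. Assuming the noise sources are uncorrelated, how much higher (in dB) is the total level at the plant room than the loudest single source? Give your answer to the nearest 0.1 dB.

1.4 dB

Add the sources as powers (linear), then convert back to dB:
L_total = 10·log₁₀(10^(59.0/10) + 10^(52.5/10) + 10^(51.0/10)) = 60.41 dB SPL.
Excess over the loudest (59.0 dB): 60.41 − 59.0 = 1.4 dB.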